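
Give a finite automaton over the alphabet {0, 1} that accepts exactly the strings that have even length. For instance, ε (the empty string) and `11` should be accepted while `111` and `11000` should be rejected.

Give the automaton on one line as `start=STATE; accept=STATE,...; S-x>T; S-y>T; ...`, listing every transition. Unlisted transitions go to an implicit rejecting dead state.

Only the length mod 2 matters, so use a 2-cycle: from any state, every input symbol moves to the next state, wrapping q1 back to q0. Mark q0 accepting.
A 2-state machine:
        0   1  
>* q0   q1  q1 
   q1   q0  q0 
(> = start, * = accepting)

start=q0; accept=q0; q0-0>q1; q0-1>q1; q1-0>q0; q1-1>q0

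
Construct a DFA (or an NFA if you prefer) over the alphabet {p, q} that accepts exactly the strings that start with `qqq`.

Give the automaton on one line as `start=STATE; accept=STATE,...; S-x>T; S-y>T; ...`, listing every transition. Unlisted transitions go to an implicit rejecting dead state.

start=s0; accept=s3; s0-p>s4; s0-q>s1; s1-p>s4; s1-q>s2; s2-p>s4; s2-q>s3; s3-p>s3; s3-q>s3; s4-p>s4; s4-q>s4

Check the first 3 symbols one by one: s0 through s2 record how many have matched `qqq` so far; any wrong symbol goes to the dead state s4. After all 3 match we enter the accepting sink s3.
5 states suffice.
        p   q  
>  s0   s4  s1 
   s1   s4  s2 
   s2   s4  s3 
 * s3   s3  s3 
   s4   s4  s4 
(> = start, * = accepting)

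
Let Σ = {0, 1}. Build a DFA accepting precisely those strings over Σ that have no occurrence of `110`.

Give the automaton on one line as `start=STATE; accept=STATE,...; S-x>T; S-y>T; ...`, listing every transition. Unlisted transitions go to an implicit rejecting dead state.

start=q0; accept=q0,q1,q2; q0-0>q0; q0-1>q1; q1-0>q0; q1-1>q2; q2-0>q3; q2-1>q2; q3-0>q3; q3-1>q3

Track partial matches of the forbidden pattern `110`. State q3 is a dead state reached once `110` has occurred; every other state accepts. q0 means no part of `110` is currently matched.
4 states suffice.
        0   1  
>* q0   q0  q1 
 * q1   q0  q2 
 * q2   q3  q2 
   q3   q3  q3 
(> = start, * = accepting)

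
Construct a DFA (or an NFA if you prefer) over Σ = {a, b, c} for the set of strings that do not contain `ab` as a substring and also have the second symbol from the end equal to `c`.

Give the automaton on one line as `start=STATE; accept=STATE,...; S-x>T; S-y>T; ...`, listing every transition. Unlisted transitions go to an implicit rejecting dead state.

Build one automaton per condition and run them in lockstep. One (3 states) tracks partial matches of the forbidden pattern `ab`; the other (13 states) tracks the last 2 symbols read. Each combined state is a pair, one component from each; accept when both components accept. Minimizing collapses redundant product states.
        a   b   c  
>  q0   q1  q0  q2 
   q1   q1  q3  q2 
   q2   q4  q5  q6 
   q3   q3  q3  q3 
 * q4   q1  q3  q2 
 * q5   q1  q0  q2 
 * q6   q4  q5  q6 
(> = start, * = accepting)

start=q0; accept=q4,q5,q6; q0-a>q1; q0-b>q0; q0-c>q2; q1-a>q1; q1-b>q3; q1-c>q2; q2-a>q4; q2-b>q5; q2-c>q6; q3-a>q3; q3-b>q3; q3-c>q3; q4-a>q1; q4-b>q3; q4-c>q2; q5-a>q1; q5-b>q0; q5-c>q2; q6-a>q4; q6-b>q5; q6-c>q6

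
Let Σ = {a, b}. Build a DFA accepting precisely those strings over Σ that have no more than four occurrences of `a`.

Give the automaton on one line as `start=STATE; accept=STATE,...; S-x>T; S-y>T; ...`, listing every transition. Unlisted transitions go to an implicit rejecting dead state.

Count `a`s, saturating at 5: states S0 through S4 mean 0 through 4 `a`s seen; S5 means more than 4. Each `a` increments (capped at S5); other symbols loop. Accept from {S0, S1, S2, S3, S4}.
        a   b  
>* S0   S1  S0 
 * S1   S2  S1 
 * S2   S3  S2 
 * S3   S4  S3 
 * S4   S5  S4 
   S5   S5  S5 
(> = start, * = accepting)

start=S0; accept=S0,S1,S2,S3,S4; S0-a>S1; S0-b>S0; S1-a>S2; S1-b>S1; S2-a>S3; S2-b>S2; S3-a>S4; S3-b>S3; S4-a>S5; S4-b>S4; S5-a>S5; S5-b>S5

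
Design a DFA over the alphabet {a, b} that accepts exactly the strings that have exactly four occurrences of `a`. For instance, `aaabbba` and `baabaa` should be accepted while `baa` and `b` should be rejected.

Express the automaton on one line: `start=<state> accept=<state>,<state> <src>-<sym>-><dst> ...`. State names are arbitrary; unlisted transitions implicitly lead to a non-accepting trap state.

start=q0 accept=q4 q0-a->q1 q0-b->q0 q1-a->q2 q1-b->q1 q2-a->q3 q2-b->q2 q3-a->q4 q3-b->q3 q4-a->q5 q4-b->q4 q5-a->q5 q5-b->q5

Only the number of `a`s matters, and only up to 5. Make a chain q0 → q1 → q2 → q3 → q4 → q5 advanced by each `a` (with q5 absorbing); every other symbol self-loops. The accepting set is {q4}.
With 6 states:
        a   b  
>  q0   q1  q0 
   q1   q2  q1 
   q2   q3  q2 
   q3   q4  q3 
 * q4   q5  q4 
   q5   q5  q5 
(> = start, * = accepting)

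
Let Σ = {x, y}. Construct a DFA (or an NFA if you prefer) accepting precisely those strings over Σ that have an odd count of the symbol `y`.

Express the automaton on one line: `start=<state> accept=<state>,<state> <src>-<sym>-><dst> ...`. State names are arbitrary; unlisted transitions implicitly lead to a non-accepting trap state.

start=s0 accept=s1 s0-x->s0 s0-y->s1 s1-x->s1 s1-y->s0

Keep the running count of `y`s modulo 2: each `y` advances along the cycle s0 → s1 → s0 while other symbols loop. Accept at s1.
A 2-state machine:
        x   y  
>  s0   s0  s1 
 * s1   s1  s0 
(> = start, * = accepting)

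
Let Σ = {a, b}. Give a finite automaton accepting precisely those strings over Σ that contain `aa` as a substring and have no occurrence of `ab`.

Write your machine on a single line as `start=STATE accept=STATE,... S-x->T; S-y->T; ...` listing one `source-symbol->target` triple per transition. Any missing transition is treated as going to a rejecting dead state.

Run two small machines in parallel and take their product. The first has 3 states tracking whether and how much of `aa` has been seen; the second has 3 states tracking partial matches of the forbidden pattern `ab`. A product state is a pair (one from each), accepting exactly when both do. Equivalent product states are then merged.
        a   b  
>  s0   s1  s0 
   s1   s2  s3 
 * s2   s2  s3 
   s3   s3  s3 
(> = start, * = accepting)

start=s0; accept=s2; s0-a->s1; s0-b->s0; s1-a->s2; s1-b->s3; s2-a->s2; s2-b->s3; s3-a->s3; s3-b->s3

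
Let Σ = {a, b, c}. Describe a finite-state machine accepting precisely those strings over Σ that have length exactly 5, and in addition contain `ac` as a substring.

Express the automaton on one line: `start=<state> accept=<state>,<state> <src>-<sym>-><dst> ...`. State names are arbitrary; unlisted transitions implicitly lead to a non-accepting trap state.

Build one automaton per condition and run them in lockstep. The first has 7 states tracking the input length, saturating at 6; the second has 3 states tracking whether and how much of `ac` has been seen. A product state is a pair (one from each), accepting exactly when both do.
An 18-state machine:
          a    b    c  
>  q0     q1   q2   q2 
   q1     q3   q4   q5 
   q2     q3   q4   q4 
   q3     q6   q7   q8 
   q4     q6   q7   q7 
   q5     q8   q8   q8 
   q6     q9  q10  q11 
   q7     q9  q10  q10 
   q8    q11  q11  q11 
   q9    q12  q13  q14 
   q10   q12  q13  q13 
   q11   q14  q14  q14 
   q12   q15  q16  q17 
   q13   q15  q16  q16 
 * q14   q17  q17  q17 
   q15   q15  q16  q17 
   q16   q15  q16  q16 
   q17   q17  q17  q17 
(> = start, * = accepting)

start=q0 accept=q14 q0-a->q1 q0-b->q2 q0-c->q2 q1-a->q3 q1-b->q4 q1-c->q5 q2-a->q3 q2-b->q4 q2-c->q4 q3-a->q6 q3-b->q7 q3-c->q8 q4-a->q6 q4-b->q7 q4-c->q7 q5-a->q8 q5-b->q8 q5-c->q8 q6-a->q9 q6-b->q10 q6-c->q11 q7-a->q9 q7-b->q10 q7-c->q10 q8-a->q11 q8-b->q11 q8-c->q11 q9-a->q12 q9-b->q13 q9-c->q14 q10-a->q12 q10-b->q13 q10-c->q13 q11-a->q14 q11-b->q14 q11-c->q14 q12-a->q15 q12-b->q16 q12-c->q17 q13-a->q15 q13-b->q16 q13-c->q16 q14-a->q17 q14-b->q17 q14-c->q17 q15-a->q15 q15-b->q16 q15-c->q17 q16-a->q15 q16-b->q16 q16-c->q16 q17-a->q17 q17-b->q17 q17-c->q17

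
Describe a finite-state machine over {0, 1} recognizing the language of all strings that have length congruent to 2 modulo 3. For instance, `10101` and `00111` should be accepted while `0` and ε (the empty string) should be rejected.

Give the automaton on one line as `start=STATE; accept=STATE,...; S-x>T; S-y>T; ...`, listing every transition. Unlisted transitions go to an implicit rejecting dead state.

start=A; accept=C; A-0>B; A-1>B; B-0>C; B-1>C; C-0>A; C-1>A

Only the length mod 3 matters, so use a 3-cycle: from any state, every input symbol moves to the next state, wrapping C back to A. Mark C accepting.
A 3-state machine:
       0  1 
>  A   B  B 
   B   C  C 
 * C   A  A 
(> = start, * = accepting)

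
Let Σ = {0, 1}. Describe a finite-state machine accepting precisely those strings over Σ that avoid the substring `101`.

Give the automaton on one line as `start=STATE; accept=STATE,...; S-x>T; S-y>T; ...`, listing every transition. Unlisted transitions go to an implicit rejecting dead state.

start=S0; accept=S0,S1,S2; S0-0>S0; S0-1>S1; S1-0>S2; S1-1>S1; S2-0>S0; S2-1>S3; S3-0>S3; S3-1>S3

Track partial matches of the forbidden pattern `101`. State S3 is a dead state reached once `101` has occurred; every other state accepts. S0 means no part of `101` is currently matched.
        0   1  
>* S0   S0  S1 
 * S1   S2  S1 
 * S2   S0  S3 
   S3   S3  S3 
(> = start, * = accepting)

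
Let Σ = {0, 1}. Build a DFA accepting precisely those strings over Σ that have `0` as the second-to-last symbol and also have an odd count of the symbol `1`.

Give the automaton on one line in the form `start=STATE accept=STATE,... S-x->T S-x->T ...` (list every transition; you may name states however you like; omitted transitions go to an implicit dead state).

start=A accept=D,F A-0->B A-1->C B-0->B B-1->D C-0->E C-1->A D-0->E D-1->A E-0->F E-1->A F-0->F F-1->A

Build one automaton per condition and run them in lockstep. One (7 states) tracks the last 2 symbols read; the other (2 states) tracks the count of `1`s modulo 2. Each combined state is a pair, one component from each; accept when both components accept. After merging equivalent states the machine shrinks.
       0  1 
>  A   B  C 
   B   B  D 
   C   E  A 
 * D   E  A 
   E   F  A 
 * F   F  A 
(> = start, * = accepting)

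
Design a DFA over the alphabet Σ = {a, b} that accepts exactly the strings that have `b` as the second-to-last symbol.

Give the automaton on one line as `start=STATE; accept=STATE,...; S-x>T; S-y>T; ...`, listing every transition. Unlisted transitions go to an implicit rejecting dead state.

A DFA must remember the last 2 symbols (since which symbol is second-to-last isn't known until the input ends). Use one state per possible window of the last ≤2 symbols; accept from those whose window starts with `b`.
With 7 states:
        a   b  
>  S0   S1  S2 
   S1   S3  S4 
   S2   S5  S6 
   S3   S3  S4 
   S4   S5  S6 
 * S5   S3  S4 
 * S6   S5  S6 
(> = start, * = accepting)

start=S0; accept=S5,S6; S0-a>S1; S0-b>S2; S1-a>S3; S1-b>S4; S2-a>S5; S2-b>S6; S3-a>S3; S3-b>S4; S4-a>S5; S4-b>S6; S5-a>S3; S5-b>S4; S6-a>S5; S6-b>S6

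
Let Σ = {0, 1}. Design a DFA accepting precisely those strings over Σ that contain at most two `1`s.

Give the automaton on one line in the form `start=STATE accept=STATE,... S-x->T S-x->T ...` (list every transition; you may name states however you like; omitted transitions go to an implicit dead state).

Count `1`s, saturating at 3: states s0 through s2 mean 0 through 2 `1`s seen; s3 means more than 2. Each `1` increments (capped at s3); other symbols loop. Accept from {s0, s1, s2}.
4 states suffice.
        0   1  
>* s0   s0  s1 
 * s1   s1  s2 
 * s2   s2  s3 
   s3   s3  s3 
(> = start, * = accepting)

start=s0 accept=s0,s1,s2 s0-0->s0 s0-1->s1 s1-0->s1 s1-1->s2 s2-0->s2 s2-1->s3 s3-0->s3 s3-1->s3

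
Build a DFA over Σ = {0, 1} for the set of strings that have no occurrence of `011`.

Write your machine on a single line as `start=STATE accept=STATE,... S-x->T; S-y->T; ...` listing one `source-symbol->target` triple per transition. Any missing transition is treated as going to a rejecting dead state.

start=s0; accept=s0,s1,s2; s0-0->s1; s0-1->s0; s1-0->s1; s1-1->s2; s2-0->s1; s2-1->s3; s3-0->s3; s3-1->s3

This is the complement of 'contains `011`'. Use the same substring-matching states — s0 through s3 holding how much of `011` has just been matched — but flip the accepting set: everything except the trap s3 accepts.
        0   1  
>* s0   s1  s0 
 * s1   s1  s2 
 * s2   s1  s3 
   s3   s3  s3 
(> = start, * = accepting)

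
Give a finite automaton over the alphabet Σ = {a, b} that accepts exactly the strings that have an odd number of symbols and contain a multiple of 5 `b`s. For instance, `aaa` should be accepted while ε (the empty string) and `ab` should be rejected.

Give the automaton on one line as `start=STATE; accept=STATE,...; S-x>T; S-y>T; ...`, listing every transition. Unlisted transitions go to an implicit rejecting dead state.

start=S0; accept=S1; S0-a>S1; S0-b>S2; S1-a>S0; S1-b>S3; S2-a>S3; S2-b>S4; S3-a>S2; S3-b>S5; S4-a>S5; S4-b>S6; S5-a>S4; S5-b>S7; S6-a>S7; S6-b>S8; S7-a>S6; S7-b>S9; S8-a>S9; S8-b>S1; S9-a>S8; S9-b>S0

Run two small machines in parallel and take their product. The first has 2 states tracking the input length modulo 2; the second has 5 states tracking the count of `b`s modulo 5. A product state is a pair (one from each), accepting exactly when both do.
With 10 states:
        a   b  
>  S0   S1  S2 
 * S1   S0  S3 
   S2   S3  S4 
   S3   S2  S5 
   S4   S5  S6 
   S5   S4  S7 
   S6   S7  S8 
   S7   S6  S9 
   S8   S9  S1 
   S9   S8  S0 
(> = start, * = accepting)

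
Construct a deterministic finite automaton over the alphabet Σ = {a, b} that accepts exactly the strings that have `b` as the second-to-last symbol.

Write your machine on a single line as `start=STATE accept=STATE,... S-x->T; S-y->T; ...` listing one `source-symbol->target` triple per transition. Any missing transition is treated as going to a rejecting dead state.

A DFA must remember the last 2 symbols (since which symbol is second-to-last isn't known until the input ends). Use one state per possible window of the last ≤2 symbols; accept from those whose window starts with `b`.
        a   b  
>  S0   S1  S2 
   S1   S3  S4 
   S2   S5  S6 
   S3   S3  S4 
   S4   S5  S6 
 * S5   S3  S4 
 * S6   S5  S6 
(> = start, * = accepting)

start=S0; accept=S5,S6; S0-a->S1; S0-b->S2; S1-a->S3; S1-b->S4; S2-a->S5; S2-b->S6; S3-a->S3; S3-b->S4; S4-a->S5; S4-b->S6; S5-a->S3; S5-b->S4; S6-a->S5; S6-b->S6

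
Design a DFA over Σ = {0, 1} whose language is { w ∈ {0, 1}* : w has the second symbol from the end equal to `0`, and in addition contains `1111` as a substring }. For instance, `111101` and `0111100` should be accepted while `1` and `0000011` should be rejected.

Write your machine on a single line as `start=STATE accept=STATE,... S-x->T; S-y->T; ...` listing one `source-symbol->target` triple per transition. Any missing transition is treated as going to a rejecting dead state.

start=S0; accept=S10,S11; S0-0->S1; S0-1->S2; S1-0->S3; S1-1->S4; S2-0->S5; S2-1->S6; S3-0->S3; S3-1->S4; S4-0->S5; S4-1->S6; S5-0->S3; S5-1->S4; S6-0->S5; S6-1->S7; S7-0->S5; S7-1->S8; S8-0->S9; S8-1->S8; S9-0->S10; S9-1->S11; S10-0->S10; S10-1->S11; S11-0->S9; S11-1->S8

Handle the two conditions separately and then intersect. The first has 7 states tracking the last 2 symbols read; the second has 5 states tracking whether and how much of `1111` has been seen. A product state is a pair (one from each), accepting exactly when both do.
A 12-state machine:
          0    1  
>  S0     S1   S2 
   S1     S3   S4 
   S2     S5   S6 
   S3     S3   S4 
   S4     S5   S6 
   S5     S3   S4 
   S6     S5   S7 
   S7     S5   S8 
   S8     S9   S8 
   S9    S10  S11 
 * S10   S10  S11 
 * S11    S9   S8 
(> = start, * = accepting)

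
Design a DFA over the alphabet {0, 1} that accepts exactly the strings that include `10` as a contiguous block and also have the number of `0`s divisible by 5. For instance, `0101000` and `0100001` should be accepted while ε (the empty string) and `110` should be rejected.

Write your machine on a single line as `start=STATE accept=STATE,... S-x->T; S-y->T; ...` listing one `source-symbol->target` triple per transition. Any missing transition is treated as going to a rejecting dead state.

Handle the two conditions separately and then intersect. The first has 3 states tracking whether and how much of `10` has been seen; the second has 5 states tracking the count of `0`s modulo 5. A product state is a pair (one from each), accepting exactly when both do.
With 15 states:
          0    1  
>  S0     S1   S2 
   S1     S3   S4 
   S2     S5   S2 
   S3     S6   S7 
   S4     S8   S4 
   S5     S8   S5 
   S6     S9  S10 
   S7    S11   S7 
   S8    S11   S8 
   S9     S0  S12 
   S10   S13  S10 
   S11   S13  S11 
   S12   S14  S12 
   S13   S14  S13 
 * S14    S5  S14 
(> = start, * = accepting)

start=S0; accept=S14; S0-0->S1; S0-1->S2; S1-0->S3; S1-1->S4; S2-0->S5; S2-1->S2; S3-0->S6; S3-1->S7; S4-0->S8; S4-1->S4; S5-0->S8; S5-1->S5; S6-0->S9; S6-1->S10; S7-0->S11; S7-1->S7; S8-0->S11; S8-1->S8; S9-0->S0; S9-1->S12; S10-0->S13; S10-1->S10; S11-0->S13; S11-1->S11; S12-0->S14; S12-1->S12; S13-0->S14; S13-1->S13; S14-0->S5; S14-1->S14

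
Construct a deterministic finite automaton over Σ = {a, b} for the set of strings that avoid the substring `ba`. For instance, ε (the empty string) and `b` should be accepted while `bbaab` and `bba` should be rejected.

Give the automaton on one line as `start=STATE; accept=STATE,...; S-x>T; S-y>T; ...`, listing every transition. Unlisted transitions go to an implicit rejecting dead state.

Track partial matches of the forbidden pattern `ba`. State q2 is a dead state reached once `ba` has occurred; every other state accepts. q0 means no part of `ba` is currently matched.
3 states suffice.
        a   b  
>* q0   q0  q1 
 * q1   q2  q1 
   q2   q2  q2 
(> = start, * = accepting)

start=q0; accept=q0,q1; q0-a>q0; q0-b>q1; q1-a>q2; q1-b>q1; q2-a>q2; q2-b>q2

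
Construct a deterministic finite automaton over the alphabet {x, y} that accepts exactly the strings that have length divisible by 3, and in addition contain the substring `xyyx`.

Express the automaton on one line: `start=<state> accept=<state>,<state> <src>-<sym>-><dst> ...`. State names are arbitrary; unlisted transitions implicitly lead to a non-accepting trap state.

Run two small machines in parallel and take their product. One (3 states) tracks the input length modulo 3; the other (5 states) tracks whether and how much of `xyyx` has been seen. Each combined state is a pair, one component from each; accept when both components accept.
A 15-state machine:
          x    y  
>  S0     S1   S2 
   S1     S3   S4 
   S2     S3   S5 
   S3     S6   S7 
   S4     S6   S8 
   S5     S6   S0 
   S6     S1   S9 
   S7     S1  S10 
   S8    S11   S2 
   S9     S3  S12 
   S10   S13   S5 
   S11   S13  S13 
   S12   S14   S0 
   S13   S14  S14 
 * S14   S11  S11 
(> = start, * = accepting)

start=S0 accept=S14 S0-x->S1 S0-y->S2 S1-x->S3 S1-y->S4 S2-x->S3 S2-y->S5 S3-x->S6 S3-y->S7 S4-x->S6 S4-y->S8 S5-x->S6 S5-y->S0 S6-x->S1 S6-y->S9 S7-x->S1 S7-y->S10 S8-x->S11 S8-y->S2 S9-x->S3 S9-y->S12 S10-x->S13 S10-y->S5 S11-x->S13 S11-y->S13 S12-x->S14 S12-y->S0 S13-x->S14 S13-y->S14 S14-x->S11 S14-y->S11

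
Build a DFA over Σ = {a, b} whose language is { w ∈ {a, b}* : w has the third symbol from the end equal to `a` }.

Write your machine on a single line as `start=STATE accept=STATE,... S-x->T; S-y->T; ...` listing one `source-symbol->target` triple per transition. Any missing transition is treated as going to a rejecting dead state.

A DFA must remember the last 3 symbols (since which symbol is third-to-last isn't known until the input ends). Use one state per possible window of the last ≤3 symbols; accept from those whose window starts with `a`.
A 15-state machine:
          a    b  
>  S0     S1   S2 
   S1     S3   S4 
   S2     S5   S6 
   S3     S7   S8 
   S4     S9  S10 
   S5    S11  S12 
   S6    S13  S14 
 * S7     S7   S8 
 * S8     S9  S10 
 * S9    S11  S12 
 * S10   S13  S14 
   S11    S7   S8 
   S12    S9  S10 
   S13   S11  S12 
   S14   S13  S14 
(> = start, * = accepting)

start=S0; accept=S7,S8,S9,S10; S0-a->S1; S0-b->S2; S1-a->S3; S1-b->S4; S2-a->S5; S2-b->S6; S3-a->S7; S3-b->S8; S4-a->S9; S4-b->S10; S5-a->S11; S5-b->S12; S6-a->S13; S6-b->S14; S7-a->S7; S7-b->S8; S8-a->S9; S8-b->S10; S9-a->S11; S9-b->S12; S10-a->S13; S10-b->S14; S11-a->S7; S11-b->S8; S12-a->S9; S12-b->S10; S13-a->S11; S13-b->S12; S14-a->S13; S14-b->S14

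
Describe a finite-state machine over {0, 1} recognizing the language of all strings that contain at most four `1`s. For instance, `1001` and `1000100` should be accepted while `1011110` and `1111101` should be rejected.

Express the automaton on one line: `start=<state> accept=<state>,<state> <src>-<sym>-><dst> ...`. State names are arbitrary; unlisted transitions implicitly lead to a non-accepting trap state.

start=q0 accept=q0,q1,q2,q3,q4 q0-0->q0 q0-1->q1 q1-0->q1 q1-1->q2 q2-0->q2 q2-1->q3 q3-0->q3 q3-1->q4 q4-0->q4 q4-1->q5 q5-0->q5 q5-1->q5

Count `1`s, saturating at 5: states q0 through q4 mean 0 through 4 `1`s seen; q5 means more than 4. Each `1` increments (capped at q5); other symbols loop. Accept from {q0, q1, q2, q3, q4}.
With 6 states:
        0   1  
>* q0   q0  q1 
 * q1   q1  q2 
 * q2   q2  q3 
 * q3   q3  q4 
 * q4   q4  q5 
   q5   q5  q5 
(> = start, * = accepting)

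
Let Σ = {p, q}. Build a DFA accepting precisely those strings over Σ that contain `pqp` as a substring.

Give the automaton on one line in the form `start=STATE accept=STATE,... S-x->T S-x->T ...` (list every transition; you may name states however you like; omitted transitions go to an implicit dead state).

start=s0 accept=s3 s0-p->s1 s0-q->s0 s1-p->s1 s1-q->s2 s2-p->s3 s2-q->s0 s3-p->s3 s3-q->s3

States s0..s2 record the length of the longest prefix of `pqp` that matches the current input suffix. Reaching s3 means `pqp` has been seen, and we stay there forever. Accept from s3.
With 4 states:
        p   q  
>  s0   s1  s0 
   s1   s1  s2 
   s2   s3  s0 
 * s3   s3  s3 
(> = start, * = accepting)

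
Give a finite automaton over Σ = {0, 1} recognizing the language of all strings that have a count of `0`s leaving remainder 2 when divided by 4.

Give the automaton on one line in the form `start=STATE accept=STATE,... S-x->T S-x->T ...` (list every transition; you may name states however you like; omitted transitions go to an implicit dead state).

The only thing that matters is how many `0`s have appeared, reduced mod 4. Use one state per residue: s0 for 0, …, s3 for 3. Reading `0` moves to the next residue; anything else stays put. s2 is accepting.
4 states suffice.
        0   1  
>  s0   s1  s0 
   s1   s2  s1 
 * s2   s3  s2 
   s3   s0  s3 
(> = start, * = accepting)

start=s0 accept=s2 s0-0->s1 s0-1->s0 s1-0->s2 s1-1->s1 s2-0->s3 s2-1->s2 s3-0->s0 s3-1->s3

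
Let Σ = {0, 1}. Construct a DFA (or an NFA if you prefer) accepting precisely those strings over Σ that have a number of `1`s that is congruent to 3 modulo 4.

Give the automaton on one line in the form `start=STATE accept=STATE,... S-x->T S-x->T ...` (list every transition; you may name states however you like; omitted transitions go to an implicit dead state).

start=s0 accept=s3 s0-0->s0 s0-1->s1 s1-0->s1 s1-1->s2 s2-0->s2 s2-1->s3 s3-0->s3 s3-1->s0

The only thing that matters is how many `1`s have appeared, reduced mod 4. Use one state per residue: s0 for 0, …, s3 for 3. Reading `1` moves to the next residue; anything else stays put. s3 is accepting.
With 4 states:
        0   1  
>  s0   s0  s1 
   s1   s1  s2 
   s2   s2  s3 
 * s3   s3  s0 
(> = start, * = accepting)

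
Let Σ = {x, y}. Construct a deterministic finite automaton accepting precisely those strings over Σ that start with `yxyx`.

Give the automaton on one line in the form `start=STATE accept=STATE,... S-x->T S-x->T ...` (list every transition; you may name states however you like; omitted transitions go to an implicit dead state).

Check the first 4 symbols one by one: q0 through q3 record how many have matched `yxyx` so far; any wrong symbol goes to the dead state q5. After all 4 match we enter the accepting sink q4.
        x   y  
>  q0   q5  q1 
   q1   q2  q5 
   q2   q5  q3 
   q3   q4  q5 
 * q4   q4  q4 
   q5   q5  q5 
(> = start, * = accepting)

start=q0 accept=q4 q0-x->q5 q0-y->q1 q1-x->q2 q1-y->q5 q2-x->q5 q2-y->q3 q3-x->q4 q3-y->q5 q4-x->q4 q4-y->q4 q5-x->q5 q5-y->q5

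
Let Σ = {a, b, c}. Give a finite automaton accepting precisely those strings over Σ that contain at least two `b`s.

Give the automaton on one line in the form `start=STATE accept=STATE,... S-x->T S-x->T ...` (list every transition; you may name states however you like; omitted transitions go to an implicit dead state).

Only the number of `b`s matters, and only up to 3. Make a chain S0 → S1 → S2 → S3 advanced by each `b` (with S3 absorbing); every other symbol self-loops. The accepting set is {S2, S3}.
With 4 states:
        a   b   c  
>  S0   S0  S1  S0 
   S1   S1  S2  S1 
 * S2   S2  S3  S2 
 * S3   S3  S3  S3 
(> = start, * = accepting)

start=S0 accept=S2,S3 S0-a->S0 S0-b->S1 S0-c->S0 S1-a->S1 S1-b->S2 S1-c->S1 S2-a->S2 S2-b->S3 S2-c->S2 S3-a->S3 S3-b->S3 S3-c->S3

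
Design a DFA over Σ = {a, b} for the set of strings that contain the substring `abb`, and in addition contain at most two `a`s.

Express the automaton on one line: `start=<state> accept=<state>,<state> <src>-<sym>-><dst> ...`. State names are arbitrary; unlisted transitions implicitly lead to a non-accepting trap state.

Build one automaton per condition and run them in lockstep. One (4 states) tracks whether and how much of `abb` has been seen; the other (4 states) tracks the count of `a`s, saturating at 3. Each combined state is a pair, one component from each; accept when both components accept. Equivalent product states are then merged.
        a   b  
>  s0   s1  s0 
   s1   s2  s3 
   s2   s4  s5 
   s3   s2  s6 
   s4   s4  s4 
   s5   s4  s7 
 * s6   s7  s6 
 * s7   s4  s7 
(> = start, * = accepting)

start=s0 accept=s6,s7 s0-a->s1 s0-b->s0 s1-a->s2 s1-b->s3 s2-a->s4 s2-b->s5 s3-a->s2 s3-b->s6 s4-a->s4 s4-b->s4 s5-a->s4 s5-b->s7 s6-a->s7 s6-b->s6 s7-a->s4 s7-b->s7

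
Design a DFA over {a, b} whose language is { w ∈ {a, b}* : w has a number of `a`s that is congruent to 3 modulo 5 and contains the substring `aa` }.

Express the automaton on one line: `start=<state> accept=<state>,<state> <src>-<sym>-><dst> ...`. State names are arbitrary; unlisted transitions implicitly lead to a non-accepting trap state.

Handle the two conditions separately and then intersect. The first has 5 states tracking the count of `a`s modulo 5; the second has 3 states tracking whether and how much of `aa` has been seen. A product state is a pair (one from each), accepting exactly when both do.
15 states suffice.
          a    b  
>  q0     q1   q0 
   q1     q2   q3 
   q2     q4   q2 
   q3     q5   q3 
 * q4     q6   q4 
   q5     q4   q7 
   q6     q8   q6 
   q7     q9   q7 
   q8    q10   q8 
   q9     q6  q11 
   q10    q2  q10 
   q11   q12  q11 
   q12    q8  q13 
   q13   q14  q13 
   q14   q10   q0 
(> = start, * = accepting)

start=q0 accept=q4 q0-a->q1 q0-b->q0 q1-a->q2 q1-b->q3 q2-a->q4 q2-b->q2 q3-a->q5 q3-b->q3 q4-a->q6 q4-b->q4 q5-a->q4 q5-b->q7 q6-a->q8 q6-b->q6 q7-a->q9 q7-b->q7 q8-a->q10 q8-b->q8 q9-a->q6 q9-b->q11 q10-a->q2 q10-b->q10 q11-a->q12 q11-b->q11 q12-a->q8 q12-b->q13 q13-a->q14 q13-b->q13 q14-a->q10 q14-b->q0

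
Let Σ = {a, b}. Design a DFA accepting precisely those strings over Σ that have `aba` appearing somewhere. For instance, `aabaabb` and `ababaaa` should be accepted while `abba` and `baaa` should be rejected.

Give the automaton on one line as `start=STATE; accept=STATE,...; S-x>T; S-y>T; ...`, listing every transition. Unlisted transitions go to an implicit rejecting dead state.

States S0..S2 record the length of the longest prefix of `aba` that matches the current input suffix. Reaching S3 means `aba` has been seen, and we stay there forever. Accept from S3.
4 states suffice.
        a   b  
>  S0   S1  S0 
   S1   S1  S2 
   S2   S3  S0 
 * S3   S3  S3 
(> = start, * = accepting)

start=S0; accept=S3; S0-a>S1; S0-b>S0; S1-a>S1; S1-b>S2; S2-a>S3; S2-b>S0; S3-a>S3; S3-b>S3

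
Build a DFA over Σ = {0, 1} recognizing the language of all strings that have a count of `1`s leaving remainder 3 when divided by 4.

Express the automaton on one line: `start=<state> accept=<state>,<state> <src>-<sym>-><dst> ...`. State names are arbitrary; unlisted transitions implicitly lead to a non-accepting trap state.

The only thing that matters is how many `1`s have appeared, reduced mod 4. Use one state per residue: q0 for 0, …, q3 for 3. Reading `1` moves to the next residue; anything else stays put. q3 is accepting.
4 states suffice.
        0   1  
>  q0   q0  q1 
   q1   q1  q2 
   q2   q2  q3 
 * q3   q3  q0 
(> = start, * = accepting)

start=q0 accept=q3 q0-0->q0 q0-1->q1 q1-0->q1 q1-1->q2 q2-0->q2 q2-1->q3 q3-0->q3 q3-1->q0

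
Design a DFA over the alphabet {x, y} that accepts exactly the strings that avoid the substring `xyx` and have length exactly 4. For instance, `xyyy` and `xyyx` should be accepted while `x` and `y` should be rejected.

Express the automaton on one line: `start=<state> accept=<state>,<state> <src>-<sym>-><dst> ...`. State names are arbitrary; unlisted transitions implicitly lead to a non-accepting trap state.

Build one automaton per condition and run them in lockstep. One (4 states) tracks partial matches of the forbidden pattern `xyx`; the other (6 states) tracks the input length, saturating at 5. Each combined state is a pair, one component from each; accept when both components accept.
An 18-state machine:
          x    y  
>  s0     s1   s2 
   s1     s3   s4 
   s2     s3   s5 
   s3     s6   s7 
   s4     s8   s9 
   s5     s6   s9 
   s6    s10  s11 
   s7    s12  s13 
   s8    s12  s12 
   s9    s10  s13 
 * s10   s14  s15 
 * s11   s16  s17 
   s12   s16  s16 
 * s13   s14  s17 
   s14   s14  s15 
   s15   s16  s17 
   s16   s16  s16 
   s17   s14  s17 
(> = start, * = accepting)

start=s0 accept=s10,s11,s13 s0-x->s1 s0-y->s2 s1-x->s3 s1-y->s4 s2-x->s3 s2-y->s5 s3-x->s6 s3-y->s7 s4-x->s8 s4-y->s9 s5-x->s6 s5-y->s9 s6-x->s10 s6-y->s11 s7-x->s12 s7-y->s13 s8-x->s12 s8-y->s12 s9-x->s10 s9-y->s13 s10-x->s14 s10-y->s15 s11-x->s16 s11-y->s17 s12-x->s16 s12-y->s16 s13-x->s14 s13-y->s17 s14-x->s14 s14-y->s15 s15-x->s16 s15-y->s17 s16-x->s16 s16-y->s16 s17-x->s14 s17-y->s17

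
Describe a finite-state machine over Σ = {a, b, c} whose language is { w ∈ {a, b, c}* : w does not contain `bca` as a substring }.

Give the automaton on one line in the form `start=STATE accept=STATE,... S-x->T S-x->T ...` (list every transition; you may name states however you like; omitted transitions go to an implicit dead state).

start=s0 accept=s0,s1,s2 s0-a->s0 s0-b->s1 s0-c->s0 s1-a->s0 s1-b->s1 s1-c->s2 s2-a->s3 s2-b->s1 s2-c->s0 s3-a->s3 s3-b->s3 s3-c->s3

Track partial matches of the forbidden pattern `bca`. State s3 is a dead state reached once `bca` has occurred; every other state accepts. s0 means no part of `bca` is currently matched.
With 4 states:
        a   b   c  
>* s0   s0  s1  s0 
 * s1   s0  s1  s2 
 * s2   s3  s1  s0 
   s3   s3  s3  s3 
(> = start, * = accepting)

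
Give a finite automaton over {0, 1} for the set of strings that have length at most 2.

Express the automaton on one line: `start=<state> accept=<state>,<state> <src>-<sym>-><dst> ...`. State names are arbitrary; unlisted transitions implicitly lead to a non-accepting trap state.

start=S0 accept=S0,S1,S2 S0-0->S1 S0-1->S1 S1-0->S2 S1-1->S2 S2-0->S3 S2-1->S3 S3-0->S3 S3-1->S3

Count input length up to 3: every symbol moves from S0 toward S3, which means 'more than 2' and absorbs. Accept from {S0, S1, S2}.
With 4 states:
        0   1  
>* S0   S1  S1 
 * S1   S2  S2 
 * S2   S3  S3 
   S3   S3  S3 
(> = start, * = accepting)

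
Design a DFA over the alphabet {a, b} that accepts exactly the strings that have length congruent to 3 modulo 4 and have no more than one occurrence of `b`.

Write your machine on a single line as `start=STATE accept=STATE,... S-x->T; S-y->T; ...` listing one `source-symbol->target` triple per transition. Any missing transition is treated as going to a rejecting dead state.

Build one automaton per condition and run them in lockstep. The first has 4 states tracking the input length modulo 4; the second has 3 states tracking the count of `b`s, saturating at 2. A product state is a pair (one from each), accepting exactly when both do.
With 12 states:
          a    b  
>  S0     S1   S2 
   S1     S3   S4 
   S2     S4   S5 
   S3     S6   S7 
   S4     S7   S8 
   S5     S8   S8 
 * S6     S0   S9 
 * S7     S9  S10 
   S8    S10  S10 
   S9     S2  S11 
   S10   S11  S11 
   S11    S5   S5 
(> = start, * = accepting)

start=S0; accept=S6,S7; S0-a->S1; S0-b->S2; S1-a->S3; S1-b->S4; S2-a->S4; S2-b->S5; S3-a->S6; S3-b->S7; S4-a->S7; S4-b->S8; S5-a->S8; S5-b->S8; S6-a->S0; S6-b->S9; S7-a->S9; S7-b->S10; S8-a->S10; S8-b->S10; S9-a->S2; S9-b->S11; S10-a->S11; S10-b->S11; S11-a->S5; S11-b->S5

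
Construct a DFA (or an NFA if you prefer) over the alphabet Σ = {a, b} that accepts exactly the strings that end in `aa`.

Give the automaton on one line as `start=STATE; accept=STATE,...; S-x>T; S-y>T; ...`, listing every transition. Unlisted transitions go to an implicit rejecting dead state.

start=s0; accept=s2; s0-a>s1; s0-b>s0; s1-a>s2; s1-b>s0; s2-a>s2; s2-b>s0

Let each state record the length of the longest suffix of the input read so far that is also a prefix of `aa`. s1 means the last symbol is `a`; s2 means the last 2 symbols are `aa`. Accept only at s2, where the string currently ends in `aa`.
A 3-state machine:
        a   b  
>  s0   s1  s0 
   s1   s2  s0 
 * s2   s2  s0 
(> = start, * = accepting)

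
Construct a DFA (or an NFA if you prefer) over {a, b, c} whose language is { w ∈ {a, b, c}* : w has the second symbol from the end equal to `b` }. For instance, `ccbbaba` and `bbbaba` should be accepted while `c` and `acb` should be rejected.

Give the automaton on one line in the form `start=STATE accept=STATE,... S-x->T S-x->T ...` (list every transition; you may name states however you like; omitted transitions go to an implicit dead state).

Because acceptance depends on a position counted from the end, the machine has to buffer the most recent 2 symbols. Make each state the string of the last up-to-2 symbols read; on input `x` shift the window left and append `x`. Accept when the buffered window has length 2 and begins with `b`.
          a    b    c  
>  S0     S1   S2   S3 
   S1     S4   S5   S6 
   S2     S7   S8   S9 
   S3    S10  S11  S12 
   S4     S4   S5   S6 
   S5     S7   S8   S9 
   S6    S10  S11  S12 
 * S7     S4   S5   S6 
 * S8     S7   S8   S9 
 * S9    S10  S11  S12 
   S10    S4   S5   S6 
   S11    S7   S8   S9 
   S12   S10  S11  S12 
(> = start, * = accepting)

start=S0 accept=S7,S8,S9 S0-a->S1 S0-b->S2 S0-c->S3 S1-a->S4 S1-b->S5 S1-c->S6 S2-a->S7 S2-b->S8 S2-c->S9 S3-a->S10 S3-b->S11 S3-c->S12 S4-a->S4 S4-b->S5 S4-c->S6 S5-a->S7 S5-b->S8 S5-c->S9 S6-a->S10 S6-b->S11 S6-c->S12 S7-a->S4 S7-b->S5 S7-c->S6 S8-a->S7 S8-b->S8 S8-c->S9 S9-a->S10 S9-b->S11 S9-c->S12 S10-a->S4 S10-b->S5 S10-c->S6 S11-a->S7 S11-b->S8 S11-c->S9 S12-a->S10 S12-b->S11 S12-c->S12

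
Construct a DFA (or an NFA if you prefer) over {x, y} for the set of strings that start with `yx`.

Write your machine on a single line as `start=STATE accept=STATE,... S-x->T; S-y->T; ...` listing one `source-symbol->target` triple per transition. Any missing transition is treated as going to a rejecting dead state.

Check the first 2 symbols one by one: s0 through s1 record how many have matched `yx` so far; any wrong symbol goes to the dead state s3. After all 2 match we enter the accepting sink s2.
With 4 states:
        x   y  
>  s0   s3  s1 
   s1   s2  s3 
 * s2   s2  s2 
   s3   s3  s3 
(> = start, * = accepting)

start=s0; accept=s2; s0-x->s3; s0-y->s1; s1-x->s2; s1-y->s3; s2-x->s2; s2-y->s2; s3-x->s3; s3-y->s3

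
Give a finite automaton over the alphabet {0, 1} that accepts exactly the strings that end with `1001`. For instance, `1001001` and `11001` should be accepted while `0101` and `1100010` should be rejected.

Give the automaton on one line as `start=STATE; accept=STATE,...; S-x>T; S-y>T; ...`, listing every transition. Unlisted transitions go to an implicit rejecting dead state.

start=A; accept=E; A-0>A; A-1>B; B-0>C; B-1>B; C-0>D; C-1>B; D-0>A; D-1>E; E-0>C; E-1>B

Remember how much of `1001` the current input suffix matches. State A means no match yet; B means the last symbol is `1`; C means the last 2 symbols are `10`; D means the last 3 symbols are `100`; E means the last 4 symbols are `1001`. Only E accepts. On a mismatch, fall back to the longest proper suffix that is still a prefix of `1001`.
       0  1 
>  A   A  B 
   B   C  B 
   C   D  B 
   D   A  E 
 * E   C  B 
(> = start, * = accepting)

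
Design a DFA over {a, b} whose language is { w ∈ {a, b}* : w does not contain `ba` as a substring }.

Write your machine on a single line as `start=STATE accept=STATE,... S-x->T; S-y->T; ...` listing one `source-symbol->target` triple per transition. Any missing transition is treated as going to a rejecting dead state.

start=q0; accept=q0,q1; q0-a->q0; q0-b->q1; q1-a->q2; q1-b->q1; q2-a->q2; q2-b->q2

Track partial matches of the forbidden pattern `ba`. State q2 is a dead state reached once `ba` has occurred; every other state accepts. q0 means no part of `ba` is currently matched.
A 3-state machine:
        a   b  
>* q0   q0  q1 
 * q1   q2  q1 
   q2   q2  q2 
(> = start, * = accepting)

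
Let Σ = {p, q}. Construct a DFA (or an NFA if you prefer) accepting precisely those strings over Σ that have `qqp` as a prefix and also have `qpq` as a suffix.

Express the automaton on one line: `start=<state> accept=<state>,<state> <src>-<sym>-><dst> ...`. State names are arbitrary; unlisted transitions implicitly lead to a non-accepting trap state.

Run two small machines in parallel and take their product. One (5 states) tracks whether the input so far still matches the prefix `qqp`; the other (4 states) tracks how much of the suffix `qpq` has currently been matched. Each combined state is a pair, one component from each; accept when both components accept. Equivalent product states are then merged.
With 8 states:
        p   q  
>  S0   S1  S2 
   S1   S1  S1 
   S2   S1  S3 
   S3   S4  S1 
   S4   S5  S6 
   S5   S5  S7 
 * S6   S4  S7 
   S7   S4  S7 
(> = start, * = accepting)

start=S0 accept=S6 S0-p->S1 S0-q->S2 S1-p->S1 S1-q->S1 S2-p->S1 S2-q->S3 S3-p->S4 S3-q->S1 S4-p->S5 S4-q->S6 S5-p->S5 S5-q->S7 S6-p->S4 S6-q->S7 S7-p->S4 S7-q->S7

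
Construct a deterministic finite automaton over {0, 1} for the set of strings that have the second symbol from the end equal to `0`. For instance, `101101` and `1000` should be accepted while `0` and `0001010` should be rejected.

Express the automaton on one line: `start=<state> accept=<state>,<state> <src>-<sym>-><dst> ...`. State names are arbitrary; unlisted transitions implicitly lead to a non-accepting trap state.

Because acceptance depends on a position counted from the end, the machine has to buffer the most recent 2 symbols. Make each state the string of the last up-to-2 symbols read; on input `x` shift the window left and append `x`. Accept when the buffered window has length 2 and begins with `0`.
7 states suffice.
       0  1 
>  A   B  C 
   B   D  E 
   C   F  G 
 * D   D  E 
 * E   F  G 
   F   D  E 
   G   F  G 
(> = start, * = accepting)

start=A accept=D,E A-0->B A-1->C B-0->D B-1->E C-0->F C-1->G D-0->D D-1->E E-0->F E-1->G F-0->D F-1->E G-0->F G-1->G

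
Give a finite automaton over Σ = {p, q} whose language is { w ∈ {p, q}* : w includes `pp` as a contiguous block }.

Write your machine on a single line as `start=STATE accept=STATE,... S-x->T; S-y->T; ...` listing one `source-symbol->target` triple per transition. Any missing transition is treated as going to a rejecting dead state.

start=s0; accept=s2; s0-p->s1; s0-q->s0; s1-p->s2; s1-q->s0; s2-p->s2; s2-q->s2

States s0..s1 record the length of the longest prefix of `pp` that matches the current input suffix. Reaching s2 means `pp` has been seen, and we stay there forever. Accept from s2.
With 3 states:
        p   q  
>  s0   s1  s0 
   s1   s2  s0 
 * s2   s2  s2 
(> = start, * = accepting)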